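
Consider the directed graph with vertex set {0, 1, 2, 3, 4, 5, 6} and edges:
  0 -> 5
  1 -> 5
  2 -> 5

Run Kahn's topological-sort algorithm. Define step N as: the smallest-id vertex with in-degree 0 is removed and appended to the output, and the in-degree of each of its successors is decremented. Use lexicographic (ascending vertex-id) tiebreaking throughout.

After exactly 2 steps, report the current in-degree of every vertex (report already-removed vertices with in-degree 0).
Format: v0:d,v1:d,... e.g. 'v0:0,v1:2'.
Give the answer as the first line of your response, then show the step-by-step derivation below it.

v0:0,v1:0,v2:0,v3:0,v4:0,v5:1,v6:0

step 1: output 0; order=[0]; indeg=(0,0,0,0,0,2,0)
step 2: output 1; order=[0,1]; indeg=(0,0,0,0,0,1,0)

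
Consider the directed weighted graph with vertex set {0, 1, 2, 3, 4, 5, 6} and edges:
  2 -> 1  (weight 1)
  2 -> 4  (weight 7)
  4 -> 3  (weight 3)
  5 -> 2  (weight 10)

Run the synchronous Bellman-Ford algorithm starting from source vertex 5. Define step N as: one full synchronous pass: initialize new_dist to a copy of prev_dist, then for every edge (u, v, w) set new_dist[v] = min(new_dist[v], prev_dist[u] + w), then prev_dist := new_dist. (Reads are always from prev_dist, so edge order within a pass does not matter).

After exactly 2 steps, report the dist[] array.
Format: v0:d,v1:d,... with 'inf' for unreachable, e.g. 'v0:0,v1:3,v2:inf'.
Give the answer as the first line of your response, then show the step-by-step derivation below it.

v0:inf,v1:11,v2:10,v3:inf,v4:17,v5:0,v6:inf

step 1: dist = v0:inf,v1:inf,v2:10,v3:inf,v4:inf,v5:0,v6:inf
step 2: dist = v0:inf,v1:11,v2:10,v3:inf,v4:17,v5:0,v6:inf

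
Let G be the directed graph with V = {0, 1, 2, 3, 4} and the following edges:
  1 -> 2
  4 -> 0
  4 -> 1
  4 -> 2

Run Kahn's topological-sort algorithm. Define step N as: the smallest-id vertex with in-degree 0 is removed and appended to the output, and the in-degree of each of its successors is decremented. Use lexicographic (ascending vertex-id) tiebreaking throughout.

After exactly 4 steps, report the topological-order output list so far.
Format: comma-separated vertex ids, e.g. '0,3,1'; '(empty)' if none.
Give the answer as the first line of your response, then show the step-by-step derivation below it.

3,4,0,1

step 1: output 3; order=[3]; indeg=(1,1,2,0,0)
step 2: output 4; order=[3,4]; indeg=(0,0,1,0,0)
step 3: output 0; order=[3,4,0]; indeg=(0,0,1,0,0)
step 4: output 1; order=[3,4,0,1]; indeg=(0,0,0,0,0)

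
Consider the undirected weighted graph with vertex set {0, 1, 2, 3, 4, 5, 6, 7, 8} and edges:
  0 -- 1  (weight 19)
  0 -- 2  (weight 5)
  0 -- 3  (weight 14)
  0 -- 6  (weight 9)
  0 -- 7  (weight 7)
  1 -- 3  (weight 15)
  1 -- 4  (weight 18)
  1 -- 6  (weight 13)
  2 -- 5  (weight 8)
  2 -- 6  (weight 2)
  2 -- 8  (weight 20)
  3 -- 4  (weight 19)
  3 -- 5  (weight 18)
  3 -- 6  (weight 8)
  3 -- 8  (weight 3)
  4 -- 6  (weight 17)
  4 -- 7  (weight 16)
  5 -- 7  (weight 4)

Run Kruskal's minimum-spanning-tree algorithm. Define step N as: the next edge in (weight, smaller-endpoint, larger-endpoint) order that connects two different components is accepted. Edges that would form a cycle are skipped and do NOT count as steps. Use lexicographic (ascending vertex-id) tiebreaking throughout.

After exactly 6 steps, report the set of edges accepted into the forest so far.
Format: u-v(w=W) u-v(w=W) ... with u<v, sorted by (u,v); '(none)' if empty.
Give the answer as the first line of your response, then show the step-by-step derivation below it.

0-2(w=5) 0-7(w=7) 2-6(w=2) 3-6(w=8) 3-8(w=3) 5-7(w=4)

step 1: add edge 2-6 (w=2); MST = {2-6(w=2)}
step 2: add edge 3-8 (w=3); MST = {2-6(w=2) 3-8(w=3)}
step 3: add edge 5-7 (w=4); MST = {2-6(w=2) 3-8(w=3) 5-7(w=4)}
step 4: add edge 0-2 (w=5); MST = {0-2(w=5) 2-6(w=2) 3-8(w=3) 5-7(w=4)}
step 5: add edge 0-7 (w=7); MST = {0-2(w=5) 0-7(w=7) 2-6(w=2) 3-8(w=3) 5-7(w=4)}
step 6: add edge 3-6 (w=8); MST = {0-2(w=5) 0-7(w=7) 2-6(w=2) 3-6(w=8) 3-8(w=3) 5-7(w=4)}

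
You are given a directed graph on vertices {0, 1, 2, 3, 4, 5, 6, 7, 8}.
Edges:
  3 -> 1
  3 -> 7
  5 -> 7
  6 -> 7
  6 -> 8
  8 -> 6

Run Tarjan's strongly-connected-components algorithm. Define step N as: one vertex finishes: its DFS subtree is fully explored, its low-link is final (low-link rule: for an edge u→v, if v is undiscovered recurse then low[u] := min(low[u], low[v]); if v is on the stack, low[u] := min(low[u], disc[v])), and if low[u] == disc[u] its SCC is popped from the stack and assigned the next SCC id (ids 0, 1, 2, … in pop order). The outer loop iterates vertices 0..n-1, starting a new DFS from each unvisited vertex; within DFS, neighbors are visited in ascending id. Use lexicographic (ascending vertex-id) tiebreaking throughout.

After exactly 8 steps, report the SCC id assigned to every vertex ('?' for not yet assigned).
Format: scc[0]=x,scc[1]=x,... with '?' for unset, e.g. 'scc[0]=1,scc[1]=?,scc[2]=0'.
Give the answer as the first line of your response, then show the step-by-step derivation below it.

scc[0]=0,scc[1]=1,scc[2]=2,scc[3]=4,scc[4]=5,scc[5]=6,scc[6]=?,scc[7]=3,scc[8]=?

step 1: low=(low[0]=0,low[1]=?,low[2]=?,low[3]=?,low[4]=?,low[5]=?,low[6]=?,low[7]=?,low[8]=?); scc=(scc[0]=0,scc[1]=?,scc[2]=?,scc[3]=?,scc[4]=?,scc[5]=?,scc[6]=?,scc[7]=?,scc[8]=?)
step 2: low=(low[0]=0,low[1]=1,low[2]=?,low[3]=?,low[4]=?,low[5]=?,low[6]=?,low[7]=?,low[8]=?); scc=(scc[0]=0,scc[1]=1,scc[2]=?,scc[3]=?,scc[4]=?,scc[5]=?,scc[6]=?,scc[7]=?,scc[8]=?)
step 3: low=(low[0]=0,low[1]=1,low[2]=2,low[3]=?,low[4]=?,low[5]=?,low[6]=?,low[7]=?,low[8]=?); scc=(scc[0]=0,scc[1]=1,scc[2]=2,scc[3]=?,scc[4]=?,scc[5]=?,scc[6]=?,scc[7]=?,scc[8]=?)
step 4: low=(low[0]=0,low[1]=1,low[2]=2,low[3]=3,low[4]=?,low[5]=?,low[6]=?,low[7]=4,low[8]=?); scc=(scc[0]=0,scc[1]=1,scc[2]=2,scc[3]=?,scc[4]=?,scc[5]=?,scc[6]=?,scc[7]=3,scc[8]=?)
step 5: low=(low[0]=0,low[1]=1,low[2]=2,low[3]=3,low[4]=?,low[5]=?,low[6]=?,low[7]=4,low[8]=?); scc=(scc[0]=0,scc[1]=1,scc[2]=2,scc[3]=4,scc[4]=?,scc[5]=?,scc[6]=?,scc[7]=3,scc[8]=?)
step 6: low=(low[0]=0,low[1]=1,low[2]=2,low[3]=3,low[4]=5,low[5]=?,low[6]=?,low[7]=4,low[8]=?); scc=(scc[0]=0,scc[1]=1,scc[2]=2,scc[3]=4,scc[4]=5,scc[5]=?,scc[6]=?,scc[7]=3,scc[8]=?)
step 7: low=(low[0]=0,low[1]=1,low[2]=2,low[3]=3,low[4]=5,low[5]=6,low[6]=?,low[7]=4,low[8]=?); scc=(scc[0]=0,scc[1]=1,scc[2]=2,scc[3]=4,scc[4]=5,scc[5]=6,scc[6]=?,scc[7]=3,scc[8]=?)
step 8: low=(low[0]=0,low[1]=1,low[2]=2,low[3]=3,low[4]=5,low[5]=6,low[6]=7,low[7]=4,low[8]=7); scc=(scc[0]=0,scc[1]=1,scc[2]=2,scc[3]=4,scc[4]=5,scc[5]=6,scc[6]=?,scc[7]=3,scc[8]=?)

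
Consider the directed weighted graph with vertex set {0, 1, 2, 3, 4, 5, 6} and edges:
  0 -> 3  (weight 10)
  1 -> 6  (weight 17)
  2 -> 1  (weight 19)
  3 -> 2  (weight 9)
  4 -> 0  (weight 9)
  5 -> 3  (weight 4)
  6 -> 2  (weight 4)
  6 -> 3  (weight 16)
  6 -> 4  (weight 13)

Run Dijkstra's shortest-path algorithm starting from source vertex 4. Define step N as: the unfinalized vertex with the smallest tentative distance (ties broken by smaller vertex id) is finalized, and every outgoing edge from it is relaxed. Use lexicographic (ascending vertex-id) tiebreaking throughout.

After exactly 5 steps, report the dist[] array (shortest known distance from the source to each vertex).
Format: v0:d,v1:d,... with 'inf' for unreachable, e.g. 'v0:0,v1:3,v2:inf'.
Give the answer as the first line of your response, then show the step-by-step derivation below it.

v0:9,v1:47,v2:28,v3:19,v4:0,v5:inf,v6:64

step 1: dist = v0:9,v1:inf,v2:inf,v3:inf,v4:0,v5:inf,v6:inf
step 2: dist = v0:9,v1:inf,v2:inf,v3:19,v4:0,v5:inf,v6:inf
step 3: dist = v0:9,v1:inf,v2:28,v3:19,v4:0,v5:inf,v6:inf
step 4: dist = v0:9,v1:47,v2:28,v3:19,v4:0,v5:inf,v6:inf
step 5: dist = v0:9,v1:47,v2:28,v3:19,v4:0,v5:inf,v6:64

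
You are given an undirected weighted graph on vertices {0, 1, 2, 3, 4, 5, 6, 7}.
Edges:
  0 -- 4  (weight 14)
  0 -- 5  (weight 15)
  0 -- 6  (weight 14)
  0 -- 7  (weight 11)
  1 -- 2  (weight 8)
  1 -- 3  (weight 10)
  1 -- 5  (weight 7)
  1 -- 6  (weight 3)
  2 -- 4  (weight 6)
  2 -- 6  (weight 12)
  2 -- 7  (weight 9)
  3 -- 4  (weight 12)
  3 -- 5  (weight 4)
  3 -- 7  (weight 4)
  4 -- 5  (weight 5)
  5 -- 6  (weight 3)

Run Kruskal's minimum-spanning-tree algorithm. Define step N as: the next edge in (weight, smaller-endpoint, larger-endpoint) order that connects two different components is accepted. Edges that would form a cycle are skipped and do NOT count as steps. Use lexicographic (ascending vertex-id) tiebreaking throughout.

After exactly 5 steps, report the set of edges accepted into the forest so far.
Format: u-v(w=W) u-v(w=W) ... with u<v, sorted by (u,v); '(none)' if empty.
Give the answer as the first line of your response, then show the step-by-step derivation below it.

1-6(w=3) 3-5(w=4) 3-7(w=4) 4-5(w=5) 5-6(w=3)

step 1: add edge 1-6 (w=3); MST = {1-6(w=3)}
step 2: add edge 5-6 (w=3); MST = {1-6(w=3) 5-6(w=3)}
step 3: add edge 3-5 (w=4); MST = {1-6(w=3) 3-5(w=4) 5-6(w=3)}
step 4: add edge 3-7 (w=4); MST = {1-6(w=3) 3-5(w=4) 3-7(w=4) 5-6(w=3)}
step 5: add edge 4-5 (w=5); MST = {1-6(w=3) 3-5(w=4) 3-7(w=4) 4-5(w=5) 5-6(w=3)}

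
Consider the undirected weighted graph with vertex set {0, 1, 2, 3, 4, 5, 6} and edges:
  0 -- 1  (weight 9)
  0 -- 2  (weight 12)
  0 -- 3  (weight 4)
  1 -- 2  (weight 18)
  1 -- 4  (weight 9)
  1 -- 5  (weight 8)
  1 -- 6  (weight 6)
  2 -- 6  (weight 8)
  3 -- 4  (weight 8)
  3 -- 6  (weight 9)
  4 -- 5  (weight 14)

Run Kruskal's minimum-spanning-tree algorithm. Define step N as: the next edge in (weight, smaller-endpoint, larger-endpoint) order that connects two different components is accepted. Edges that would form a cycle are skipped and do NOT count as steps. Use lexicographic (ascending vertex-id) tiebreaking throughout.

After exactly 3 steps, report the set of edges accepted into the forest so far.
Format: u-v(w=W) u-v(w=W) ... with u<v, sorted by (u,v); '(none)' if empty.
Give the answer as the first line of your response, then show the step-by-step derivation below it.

0-3(w=4) 1-5(w=8) 1-6(w=6)

step 1: add edge 0-3 (w=4); MST = {0-3(w=4)}
step 2: add edge 1-6 (w=6); MST = {0-3(w=4) 1-6(w=6)}
step 3: add edge 1-5 (w=8); MST = {0-3(w=4) 1-5(w=8) 1-6(w=6)}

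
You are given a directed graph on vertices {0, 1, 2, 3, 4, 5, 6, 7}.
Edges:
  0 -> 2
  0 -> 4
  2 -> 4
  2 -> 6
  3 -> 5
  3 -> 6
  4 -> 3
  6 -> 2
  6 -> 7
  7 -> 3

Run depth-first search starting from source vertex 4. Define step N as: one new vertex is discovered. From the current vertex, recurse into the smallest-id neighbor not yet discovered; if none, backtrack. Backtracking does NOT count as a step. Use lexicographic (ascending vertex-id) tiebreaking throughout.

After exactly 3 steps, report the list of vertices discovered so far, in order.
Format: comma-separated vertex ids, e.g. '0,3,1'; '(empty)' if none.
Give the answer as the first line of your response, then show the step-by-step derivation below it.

4,3,5

step 1: discover 4; path=4; order=4
step 2: discover 3; path=4>3; order=4,3
step 3: discover 5; path=4>3>5; order=4,3,5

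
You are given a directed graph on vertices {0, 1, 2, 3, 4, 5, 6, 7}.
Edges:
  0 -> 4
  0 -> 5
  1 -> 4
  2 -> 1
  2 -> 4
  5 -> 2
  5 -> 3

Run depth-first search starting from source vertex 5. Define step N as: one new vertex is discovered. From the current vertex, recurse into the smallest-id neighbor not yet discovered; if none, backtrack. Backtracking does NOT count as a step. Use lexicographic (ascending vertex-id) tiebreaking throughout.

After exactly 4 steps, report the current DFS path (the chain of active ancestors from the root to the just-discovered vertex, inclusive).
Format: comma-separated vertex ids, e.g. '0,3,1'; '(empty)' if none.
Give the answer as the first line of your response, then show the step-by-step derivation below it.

5,2,1,4

step 1: discover 5; path=5; order=5
step 2: discover 2; path=5>2; order=5,2
step 3: discover 1; path=5>2>1; order=5,2,1
step 4: discover 4; path=5>2>1>4; order=5,2,1,4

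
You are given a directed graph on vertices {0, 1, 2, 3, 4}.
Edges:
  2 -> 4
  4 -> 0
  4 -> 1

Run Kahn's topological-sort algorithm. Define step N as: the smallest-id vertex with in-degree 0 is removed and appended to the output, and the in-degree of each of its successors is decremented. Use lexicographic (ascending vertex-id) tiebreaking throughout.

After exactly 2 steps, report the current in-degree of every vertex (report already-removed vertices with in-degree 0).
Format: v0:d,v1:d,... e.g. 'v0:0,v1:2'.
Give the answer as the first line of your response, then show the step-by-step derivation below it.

v0:1,v1:1,v2:0,v3:0,v4:0

step 1: output 2; order=[2]; indeg=(1,1,0,0,0)
step 2: output 3; order=[2,3]; indeg=(1,1,0,0,0)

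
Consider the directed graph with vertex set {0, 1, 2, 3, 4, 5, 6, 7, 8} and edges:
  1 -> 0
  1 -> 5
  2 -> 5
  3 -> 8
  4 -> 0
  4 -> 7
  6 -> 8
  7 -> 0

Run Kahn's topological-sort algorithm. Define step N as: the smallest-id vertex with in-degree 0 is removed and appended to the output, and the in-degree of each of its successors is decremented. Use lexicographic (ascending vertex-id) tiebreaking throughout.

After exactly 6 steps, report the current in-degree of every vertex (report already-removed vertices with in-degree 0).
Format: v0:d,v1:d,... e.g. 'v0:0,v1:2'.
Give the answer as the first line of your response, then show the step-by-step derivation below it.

v0:1,v1:0,v2:0,v3:0,v4:0,v5:0,v6:0,v7:0,v8:0

step 1: output 1; order=[1]; indeg=(2,0,0,0,0,1,0,1,2)
step 2: output 2; order=[1,2]; indeg=(2,0,0,0,0,0,0,1,2)
step 3: output 3; order=[1,2,3]; indeg=(2,0,0,0,0,0,0,1,1)
step 4: output 4; order=[1,2,3,4]; indeg=(1,0,0,0,0,0,0,0,1)
step 5: output 5; order=[1,2,3,4,5]; indeg=(1,0,0,0,0,0,0,0,1)
step 6: output 6; order=[1,2,3,4,5,6]; indeg=(1,0,0,0,0,0,0,0,0)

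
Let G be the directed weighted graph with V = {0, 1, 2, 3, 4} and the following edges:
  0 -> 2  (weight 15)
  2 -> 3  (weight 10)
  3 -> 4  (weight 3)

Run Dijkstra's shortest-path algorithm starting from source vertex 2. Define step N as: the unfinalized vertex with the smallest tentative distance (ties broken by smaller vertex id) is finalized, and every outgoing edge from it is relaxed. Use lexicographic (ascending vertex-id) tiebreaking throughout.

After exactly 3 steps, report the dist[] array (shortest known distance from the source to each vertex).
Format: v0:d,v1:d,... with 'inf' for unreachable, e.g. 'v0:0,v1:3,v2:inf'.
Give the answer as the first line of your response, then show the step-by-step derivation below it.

v0:inf,v1:inf,v2:0,v3:10,v4:13

step 1: dist = v0:inf,v1:inf,v2:0,v3:10,v4:inf
step 2: dist = v0:inf,v1:inf,v2:0,v3:10,v4:13
step 3: dist = v0:inf,v1:inf,v2:0,v3:10,v4:13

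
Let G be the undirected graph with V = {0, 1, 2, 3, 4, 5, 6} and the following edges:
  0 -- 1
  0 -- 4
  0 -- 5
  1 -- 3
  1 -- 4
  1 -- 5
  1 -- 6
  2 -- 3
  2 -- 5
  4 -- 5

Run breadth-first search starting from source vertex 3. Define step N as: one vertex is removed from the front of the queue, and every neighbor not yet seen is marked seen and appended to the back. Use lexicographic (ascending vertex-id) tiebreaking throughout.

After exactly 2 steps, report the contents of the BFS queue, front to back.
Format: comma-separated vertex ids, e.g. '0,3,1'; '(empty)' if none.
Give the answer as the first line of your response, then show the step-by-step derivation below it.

2,0,4,5,6

step 1: dequeue 3; queue=[1,2]; order=3
step 2: dequeue 1; queue=[2,0,4,5,6]; order=3,1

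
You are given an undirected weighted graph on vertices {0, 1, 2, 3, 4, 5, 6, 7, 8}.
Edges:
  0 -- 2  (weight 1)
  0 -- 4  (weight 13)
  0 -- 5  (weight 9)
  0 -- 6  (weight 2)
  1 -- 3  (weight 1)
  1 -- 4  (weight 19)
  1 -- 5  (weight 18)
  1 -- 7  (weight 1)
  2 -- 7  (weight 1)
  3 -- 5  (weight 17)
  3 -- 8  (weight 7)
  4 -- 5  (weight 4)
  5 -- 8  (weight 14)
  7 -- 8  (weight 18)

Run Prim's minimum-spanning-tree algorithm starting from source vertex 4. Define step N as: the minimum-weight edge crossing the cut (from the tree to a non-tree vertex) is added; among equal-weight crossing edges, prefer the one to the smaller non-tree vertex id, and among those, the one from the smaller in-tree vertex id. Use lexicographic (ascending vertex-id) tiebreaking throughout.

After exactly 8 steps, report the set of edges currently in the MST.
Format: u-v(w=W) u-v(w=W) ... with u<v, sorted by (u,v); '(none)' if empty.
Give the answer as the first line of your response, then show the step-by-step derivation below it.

0-2(w=1) 0-5(w=9) 0-6(w=2) 1-3(w=1) 1-7(w=1) 2-7(w=1) 3-8(w=7) 4-5(w=4)

step 1: add edge 4-5 (w=4); MST = {4-5(w=4)}
step 2: add edge 0-5 (w=9); MST = {0-5(w=9) 4-5(w=4)}
step 3: add edge 0-2 (w=1); MST = {0-2(w=1) 0-5(w=9) 4-5(w=4)}
step 4: add edge 2-7 (w=1); MST = {0-2(w=1) 0-5(w=9) 2-7(w=1) 4-5(w=4)}
step 5: add edge 1-7 (w=1); MST = {0-2(w=1) 0-5(w=9) 1-7(w=1) 2-7(w=1) 4-5(w=4)}
step 6: add edge 1-3 (w=1); MST = {0-2(w=1) 0-5(w=9) 1-3(w=1) 1-7(w=1) 2-7(w=1) 4-5(w=4)}
step 7: add edge 0-6 (w=2); MST = {0-2(w=1) 0-5(w=9) 0-6(w=2) 1-3(w=1) 1-7(w=1) 2-7(w=1) 4-5(w=4)}
step 8: add edge 3-8 (w=7); MST = {0-2(w=1) 0-5(w=9) 0-6(w=2) 1-3(w=1) 1-7(w=1) 2-7(w=1) 3-8(w=7) 4-5(w=4)}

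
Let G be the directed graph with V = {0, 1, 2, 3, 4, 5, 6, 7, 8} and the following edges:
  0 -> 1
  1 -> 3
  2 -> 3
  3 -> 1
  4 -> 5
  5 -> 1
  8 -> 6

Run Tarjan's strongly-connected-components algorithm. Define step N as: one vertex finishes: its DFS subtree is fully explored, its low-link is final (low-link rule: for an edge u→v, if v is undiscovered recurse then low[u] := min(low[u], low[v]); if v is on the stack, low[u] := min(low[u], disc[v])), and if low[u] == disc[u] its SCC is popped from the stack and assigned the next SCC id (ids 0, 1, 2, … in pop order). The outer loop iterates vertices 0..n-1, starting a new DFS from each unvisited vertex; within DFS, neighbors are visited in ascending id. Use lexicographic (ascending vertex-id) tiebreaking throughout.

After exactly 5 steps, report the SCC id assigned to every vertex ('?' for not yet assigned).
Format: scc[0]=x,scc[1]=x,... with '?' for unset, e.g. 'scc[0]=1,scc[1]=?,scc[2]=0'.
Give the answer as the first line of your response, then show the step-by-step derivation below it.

scc[0]=1,scc[1]=0,scc[2]=2,scc[3]=0,scc[4]=?,scc[5]=3,scc[6]=?,scc[7]=?,scc[8]=?

step 1: low=(low[0]=0,low[1]=1,low[2]=?,low[3]=1,low[4]=?,low[5]=?,low[6]=?,low[7]=?,low[8]=?); scc=(scc[0]=?,scc[1]=?,scc[2]=?,scc[3]=?,scc[4]=?,scc[5]=?,scc[6]=?,scc[7]=?,scc[8]=?)
step 2: low=(low[0]=0,low[1]=1,low[2]=?,low[3]=1,low[4]=?,low[5]=?,low[6]=?,low[7]=?,low[8]=?); scc=(scc[0]=?,scc[1]=0,scc[2]=?,scc[3]=0,scc[4]=?,scc[5]=?,scc[6]=?,scc[7]=?,scc[8]=?)
step 3: low=(low[0]=0,low[1]=1,low[2]=?,low[3]=1,low[4]=?,low[5]=?,low[6]=?,low[7]=?,low[8]=?); scc=(scc[0]=1,scc[1]=0,scc[2]=?,scc[3]=0,scc[4]=?,scc[5]=?,scc[6]=?,scc[7]=?,scc[8]=?)
step 4: low=(low[0]=0,low[1]=1,low[2]=3,low[3]=1,low[4]=?,low[5]=?,low[6]=?,low[7]=?,low[8]=?); scc=(scc[0]=1,scc[1]=0,scc[2]=2,scc[3]=0,scc[4]=?,scc[5]=?,scc[6]=?,scc[7]=?,scc[8]=?)
step 5: low=(low[0]=0,low[1]=1,low[2]=3,low[3]=1,low[4]=4,low[5]=5,low[6]=?,low[7]=?,low[8]=?); scc=(scc[0]=1,scc[1]=0,scc[2]=2,scc[3]=0,scc[4]=?,scc[5]=3,scc[6]=?,scc[7]=?,scc[8]=?)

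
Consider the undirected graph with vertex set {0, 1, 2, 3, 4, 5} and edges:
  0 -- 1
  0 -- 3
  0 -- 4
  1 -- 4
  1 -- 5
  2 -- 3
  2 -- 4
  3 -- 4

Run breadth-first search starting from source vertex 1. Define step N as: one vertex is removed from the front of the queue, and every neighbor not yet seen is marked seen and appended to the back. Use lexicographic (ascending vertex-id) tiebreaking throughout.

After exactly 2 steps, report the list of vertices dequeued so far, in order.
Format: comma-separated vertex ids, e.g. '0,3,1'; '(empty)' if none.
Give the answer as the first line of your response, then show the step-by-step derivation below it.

1,0

step 1: dequeue 1; queue=[0,4,5]; order=1
step 2: dequeue 0; queue=[4,5,3]; order=1,0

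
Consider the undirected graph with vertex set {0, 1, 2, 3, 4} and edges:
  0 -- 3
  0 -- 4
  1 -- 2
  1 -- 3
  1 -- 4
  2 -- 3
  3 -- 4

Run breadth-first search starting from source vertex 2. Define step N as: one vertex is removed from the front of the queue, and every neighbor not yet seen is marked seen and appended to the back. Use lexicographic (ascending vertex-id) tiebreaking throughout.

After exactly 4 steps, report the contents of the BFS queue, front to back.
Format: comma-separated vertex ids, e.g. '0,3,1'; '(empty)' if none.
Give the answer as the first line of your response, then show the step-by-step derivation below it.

0

step 1: dequeue 2; queue=[1,3]; order=2
step 2: dequeue 1; queue=[3,4]; order=2,1
step 3: dequeue 3; queue=[4,0]; order=2,1,3
step 4: dequeue 4; queue=[0]; order=2,1,3,4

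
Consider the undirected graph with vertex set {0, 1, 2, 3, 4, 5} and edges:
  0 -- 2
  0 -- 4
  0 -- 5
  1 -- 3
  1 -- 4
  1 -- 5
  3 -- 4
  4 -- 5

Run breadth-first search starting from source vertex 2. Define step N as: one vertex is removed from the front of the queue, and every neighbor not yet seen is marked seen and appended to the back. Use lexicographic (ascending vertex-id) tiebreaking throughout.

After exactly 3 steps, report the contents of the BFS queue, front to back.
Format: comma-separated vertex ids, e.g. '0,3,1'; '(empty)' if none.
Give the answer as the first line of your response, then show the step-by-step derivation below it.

5,1,3

step 1: dequeue 2; queue=[0]; order=2
step 2: dequeue 0; queue=[4,5]; order=2,0
step 3: dequeue 4; queue=[5,1,3]; order=2,0,4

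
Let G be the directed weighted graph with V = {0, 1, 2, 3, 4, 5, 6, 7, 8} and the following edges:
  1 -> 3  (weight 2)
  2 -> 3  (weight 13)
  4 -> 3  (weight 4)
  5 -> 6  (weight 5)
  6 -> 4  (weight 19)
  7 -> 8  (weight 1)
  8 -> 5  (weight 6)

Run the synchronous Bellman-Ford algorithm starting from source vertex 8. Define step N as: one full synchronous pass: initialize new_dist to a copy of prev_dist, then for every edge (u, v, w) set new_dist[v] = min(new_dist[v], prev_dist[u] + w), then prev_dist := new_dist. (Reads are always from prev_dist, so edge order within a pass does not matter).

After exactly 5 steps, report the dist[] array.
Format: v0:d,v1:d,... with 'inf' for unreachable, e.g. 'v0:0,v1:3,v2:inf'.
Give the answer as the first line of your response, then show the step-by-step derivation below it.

v0:inf,v1:inf,v2:inf,v3:34,v4:30,v5:6,v6:11,v7:inf,v8:0

step 1: dist = v0:inf,v1:inf,v2:inf,v3:inf,v4:inf,v5:6,v6:inf,v7:inf,v8:0
step 2: dist = v0:inf,v1:inf,v2:inf,v3:inf,v4:inf,v5:6,v6:11,v7:inf,v8:0
step 3: dist = v0:inf,v1:inf,v2:inf,v3:inf,v4:30,v5:6,v6:11,v7:inf,v8:0
step 4: dist = v0:inf,v1:inf,v2:inf,v3:34,v4:30,v5:6,v6:11,v7:inf,v8:0
step 5: dist = v0:inf,v1:inf,v2:inf,v3:34,v4:30,v5:6,v6:11,v7:inf,v8:0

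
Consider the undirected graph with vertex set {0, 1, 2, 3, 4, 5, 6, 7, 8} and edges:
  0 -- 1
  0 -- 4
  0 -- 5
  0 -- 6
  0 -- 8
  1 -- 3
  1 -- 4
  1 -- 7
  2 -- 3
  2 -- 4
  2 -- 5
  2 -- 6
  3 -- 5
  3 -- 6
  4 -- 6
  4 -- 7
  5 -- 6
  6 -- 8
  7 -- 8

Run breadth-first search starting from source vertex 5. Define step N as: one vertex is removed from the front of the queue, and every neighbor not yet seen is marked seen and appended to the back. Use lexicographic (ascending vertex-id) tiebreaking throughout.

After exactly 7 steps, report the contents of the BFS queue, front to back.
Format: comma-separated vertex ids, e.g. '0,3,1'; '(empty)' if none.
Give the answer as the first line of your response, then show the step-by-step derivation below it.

8,7

step 1: dequeue 5; queue=[0,2,3,6]; order=5
step 2: dequeue 0; queue=[2,3,6,1,4,8]; order=5,0
step 3: dequeue 2; queue=[3,6,1,4,8]; order=5,0,2
step 4: dequeue 3; queue=[6,1,4,8]; order=5,0,2,3
step 5: dequeue 6; queue=[1,4,8]; order=5,0,2,3,6
step 6: dequeue 1; queue=[4,8,7]; order=5,0,2,3,6,1
step 7: dequeue 4; queue=[8,7]; order=5,0,2,3,6,1,4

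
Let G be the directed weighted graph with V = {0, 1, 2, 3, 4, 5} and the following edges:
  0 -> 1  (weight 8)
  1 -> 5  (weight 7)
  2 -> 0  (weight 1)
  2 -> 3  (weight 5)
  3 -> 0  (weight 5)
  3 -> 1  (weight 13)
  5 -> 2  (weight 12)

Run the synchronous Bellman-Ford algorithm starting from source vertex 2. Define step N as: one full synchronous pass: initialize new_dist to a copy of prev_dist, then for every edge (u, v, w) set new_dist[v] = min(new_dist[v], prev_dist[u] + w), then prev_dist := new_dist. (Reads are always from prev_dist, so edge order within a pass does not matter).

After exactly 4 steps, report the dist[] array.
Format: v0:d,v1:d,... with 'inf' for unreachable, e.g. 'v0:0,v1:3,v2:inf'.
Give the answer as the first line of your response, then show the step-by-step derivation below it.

v0:1,v1:9,v2:0,v3:5,v4:inf,v5:16

step 1: dist = v0:1,v1:inf,v2:0,v3:5,v4:inf,v5:inf
step 2: dist = v0:1,v1:9,v2:0,v3:5,v4:inf,v5:inf
step 3: dist = v0:1,v1:9,v2:0,v3:5,v4:inf,v5:16
step 4: dist = v0:1,v1:9,v2:0,v3:5,v4:inf,v5:16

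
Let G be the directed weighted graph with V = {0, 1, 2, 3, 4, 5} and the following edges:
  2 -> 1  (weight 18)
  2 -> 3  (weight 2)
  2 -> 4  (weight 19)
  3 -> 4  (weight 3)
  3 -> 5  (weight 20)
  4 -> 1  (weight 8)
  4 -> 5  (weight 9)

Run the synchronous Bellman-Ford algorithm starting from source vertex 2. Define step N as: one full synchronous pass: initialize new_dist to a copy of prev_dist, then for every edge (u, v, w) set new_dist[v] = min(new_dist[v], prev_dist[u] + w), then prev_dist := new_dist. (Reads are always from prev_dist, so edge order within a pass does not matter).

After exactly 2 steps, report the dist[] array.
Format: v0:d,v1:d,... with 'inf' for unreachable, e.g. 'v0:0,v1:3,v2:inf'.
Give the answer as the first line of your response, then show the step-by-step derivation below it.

v0:inf,v1:18,v2:0,v3:2,v4:5,v5:22

step 1: dist = v0:inf,v1:18,v2:0,v3:2,v4:19,v5:inf
step 2: dist = v0:inf,v1:18,v2:0,v3:2,v4:5,v5:22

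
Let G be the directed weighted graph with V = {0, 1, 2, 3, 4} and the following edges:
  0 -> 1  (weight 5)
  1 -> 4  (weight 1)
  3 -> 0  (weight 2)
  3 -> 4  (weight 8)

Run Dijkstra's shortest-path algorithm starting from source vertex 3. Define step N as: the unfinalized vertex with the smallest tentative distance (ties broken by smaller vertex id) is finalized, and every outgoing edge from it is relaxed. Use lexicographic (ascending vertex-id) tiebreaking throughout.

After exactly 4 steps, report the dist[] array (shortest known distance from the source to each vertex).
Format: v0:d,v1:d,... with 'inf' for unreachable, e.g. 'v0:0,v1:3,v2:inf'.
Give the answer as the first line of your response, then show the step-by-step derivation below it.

v0:2,v1:7,v2:inf,v3:0,v4:8

step 1: dist = v0:2,v1:inf,v2:inf,v3:0,v4:8
step 2: dist = v0:2,v1:7,v2:inf,v3:0,v4:8
step 3: dist = v0:2,v1:7,v2:inf,v3:0,v4:8
step 4: dist = v0:2,v1:7,v2:inf,v3:0,v4:8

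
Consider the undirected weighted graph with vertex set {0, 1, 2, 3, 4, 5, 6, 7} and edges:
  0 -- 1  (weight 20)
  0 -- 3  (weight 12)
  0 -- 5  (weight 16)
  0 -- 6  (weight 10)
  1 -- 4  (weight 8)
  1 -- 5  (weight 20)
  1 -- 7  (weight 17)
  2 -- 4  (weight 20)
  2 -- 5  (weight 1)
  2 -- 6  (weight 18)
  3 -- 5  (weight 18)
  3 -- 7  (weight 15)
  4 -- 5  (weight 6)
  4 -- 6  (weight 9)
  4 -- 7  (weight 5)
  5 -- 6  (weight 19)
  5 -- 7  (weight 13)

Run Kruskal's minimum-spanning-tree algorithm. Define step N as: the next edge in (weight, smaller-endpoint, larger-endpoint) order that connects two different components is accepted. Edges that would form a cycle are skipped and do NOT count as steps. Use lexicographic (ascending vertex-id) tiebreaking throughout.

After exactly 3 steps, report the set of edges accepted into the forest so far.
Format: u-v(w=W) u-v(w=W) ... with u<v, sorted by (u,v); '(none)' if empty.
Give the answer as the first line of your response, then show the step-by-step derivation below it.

2-5(w=1) 4-5(w=6) 4-7(w=5)

step 1: add edge 2-5 (w=1); MST = {2-5(w=1)}
step 2: add edge 4-7 (w=5); MST = {2-5(w=1) 4-7(w=5)}
step 3: add edge 4-5 (w=6); MST = {2-5(w=1) 4-5(w=6) 4-7(w=5)}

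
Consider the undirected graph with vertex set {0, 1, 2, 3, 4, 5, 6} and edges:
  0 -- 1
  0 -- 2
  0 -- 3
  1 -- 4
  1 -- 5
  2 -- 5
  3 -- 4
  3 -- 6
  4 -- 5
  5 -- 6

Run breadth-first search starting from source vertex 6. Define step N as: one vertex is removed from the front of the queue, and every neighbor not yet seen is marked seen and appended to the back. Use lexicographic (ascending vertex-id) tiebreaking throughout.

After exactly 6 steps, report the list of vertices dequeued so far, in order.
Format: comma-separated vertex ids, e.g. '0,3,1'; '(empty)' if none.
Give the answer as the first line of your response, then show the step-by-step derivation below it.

6,3,5,0,4,1

step 1: dequeue 6; queue=[3,5]; order=6
step 2: dequeue 3; queue=[5,0,4]; order=6,3
step 3: dequeue 5; queue=[0,4,1,2]; order=6,3,5
step 4: dequeue 0; queue=[4,1,2]; order=6,3,5,0
step 5: dequeue 4; queue=[1,2]; order=6,3,5,0,4
step 6: dequeue 1; queue=[2]; order=6,3,5,0,4,1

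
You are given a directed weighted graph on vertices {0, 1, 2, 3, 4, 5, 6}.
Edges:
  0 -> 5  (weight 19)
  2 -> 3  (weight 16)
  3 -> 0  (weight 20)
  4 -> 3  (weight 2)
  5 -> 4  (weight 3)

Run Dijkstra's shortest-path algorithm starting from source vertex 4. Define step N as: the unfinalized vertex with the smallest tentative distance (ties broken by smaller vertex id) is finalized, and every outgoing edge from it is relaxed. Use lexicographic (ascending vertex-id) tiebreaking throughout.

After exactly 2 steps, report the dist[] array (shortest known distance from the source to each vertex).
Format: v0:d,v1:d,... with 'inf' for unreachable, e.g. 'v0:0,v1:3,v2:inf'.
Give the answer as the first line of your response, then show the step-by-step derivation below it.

v0:22,v1:inf,v2:inf,v3:2,v4:0,v5:inf,v6:inf

step 1: dist = v0:inf,v1:inf,v2:inf,v3:2,v4:0,v5:inf,v6:inf
step 2: dist = v0:22,v1:inf,v2:inf,v3:2,v4:0,v5:inf,v6:inf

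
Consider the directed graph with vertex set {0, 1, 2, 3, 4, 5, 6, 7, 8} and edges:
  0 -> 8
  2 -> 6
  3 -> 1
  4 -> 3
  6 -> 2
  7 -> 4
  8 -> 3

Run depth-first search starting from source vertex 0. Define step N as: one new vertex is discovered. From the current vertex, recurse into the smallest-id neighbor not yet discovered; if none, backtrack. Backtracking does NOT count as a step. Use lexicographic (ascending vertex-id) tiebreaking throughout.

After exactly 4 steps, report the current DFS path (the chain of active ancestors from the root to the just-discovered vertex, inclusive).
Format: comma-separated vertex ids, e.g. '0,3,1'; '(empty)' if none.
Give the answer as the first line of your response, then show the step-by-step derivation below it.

0,8,3,1

step 1: discover 0; path=0; order=0
step 2: discover 8; path=0>8; order=0,8
step 3: discover 3; path=0>8>3; order=0,8,3
step 4: discover 1; path=0>8>3>1; order=0,8,3,1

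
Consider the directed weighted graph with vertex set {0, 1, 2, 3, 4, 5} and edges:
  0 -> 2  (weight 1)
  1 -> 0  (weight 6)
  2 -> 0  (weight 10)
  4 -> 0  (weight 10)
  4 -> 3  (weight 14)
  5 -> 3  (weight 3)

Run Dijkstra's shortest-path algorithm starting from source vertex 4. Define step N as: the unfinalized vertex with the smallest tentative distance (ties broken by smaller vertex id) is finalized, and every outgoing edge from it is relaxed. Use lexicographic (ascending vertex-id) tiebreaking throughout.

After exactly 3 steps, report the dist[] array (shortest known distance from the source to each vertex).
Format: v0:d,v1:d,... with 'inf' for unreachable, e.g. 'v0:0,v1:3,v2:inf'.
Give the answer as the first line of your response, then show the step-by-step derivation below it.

v0:10,v1:inf,v2:11,v3:14,v4:0,v5:inf

step 1: dist = v0:10,v1:inf,v2:inf,v3:14,v4:0,v5:inf
step 2: dist = v0:10,v1:inf,v2:11,v3:14,v4:0,v5:inf
step 3: dist = v0:10,v1:inf,v2:11,v3:14,v4:0,v5:inf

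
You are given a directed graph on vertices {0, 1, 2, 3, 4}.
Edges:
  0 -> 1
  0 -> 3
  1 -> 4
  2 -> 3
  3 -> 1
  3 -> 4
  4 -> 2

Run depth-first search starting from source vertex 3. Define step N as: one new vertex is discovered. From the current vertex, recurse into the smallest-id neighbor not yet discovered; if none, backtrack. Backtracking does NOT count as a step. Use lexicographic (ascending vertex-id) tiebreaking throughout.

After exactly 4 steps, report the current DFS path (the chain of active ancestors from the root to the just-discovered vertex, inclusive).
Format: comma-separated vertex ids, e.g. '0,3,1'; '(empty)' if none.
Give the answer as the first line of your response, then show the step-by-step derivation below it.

3,1,4,2

step 1: discover 3; path=3; order=3
step 2: discover 1; path=3>1; order=3,1
step 3: discover 4; path=3>1>4; order=3,1,4
step 4: discover 2; path=3>1>4>2; order=3,1,4,2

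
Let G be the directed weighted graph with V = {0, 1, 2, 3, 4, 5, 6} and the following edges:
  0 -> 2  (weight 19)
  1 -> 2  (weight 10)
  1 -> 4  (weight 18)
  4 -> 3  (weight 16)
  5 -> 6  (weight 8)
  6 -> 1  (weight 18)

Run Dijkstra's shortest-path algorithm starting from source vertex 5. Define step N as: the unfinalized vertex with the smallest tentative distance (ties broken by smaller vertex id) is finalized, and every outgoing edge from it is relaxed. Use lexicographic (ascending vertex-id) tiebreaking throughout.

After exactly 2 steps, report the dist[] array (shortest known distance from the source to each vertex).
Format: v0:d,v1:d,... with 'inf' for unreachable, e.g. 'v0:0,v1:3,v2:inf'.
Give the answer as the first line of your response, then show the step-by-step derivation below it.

v0:inf,v1:26,v2:inf,v3:inf,v4:inf,v5:0,v6:8

step 1: dist = v0:inf,v1:inf,v2:inf,v3:inf,v4:inf,v5:0,v6:8
step 2: dist = v0:inf,v1:26,v2:inf,v3:inf,v4:inf,v5:0,v6:8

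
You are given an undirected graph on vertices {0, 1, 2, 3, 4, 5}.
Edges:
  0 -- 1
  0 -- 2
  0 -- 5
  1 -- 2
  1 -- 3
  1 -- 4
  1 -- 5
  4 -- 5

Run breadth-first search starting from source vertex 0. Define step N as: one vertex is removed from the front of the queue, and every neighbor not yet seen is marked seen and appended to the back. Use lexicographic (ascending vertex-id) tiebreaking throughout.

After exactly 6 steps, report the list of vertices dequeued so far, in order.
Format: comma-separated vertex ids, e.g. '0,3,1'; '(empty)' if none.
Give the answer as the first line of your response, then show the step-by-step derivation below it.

0,1,2,5,3,4

step 1: dequeue 0; queue=[1,2,5]; order=0
step 2: dequeue 1; queue=[2,5,3,4]; order=0,1
step 3: dequeue 2; queue=[5,3,4]; order=0,1,2
step 4: dequeue 5; queue=[3,4]; order=0,1,2,5
step 5: dequeue 3; queue=[4]; order=0,1,2,5,3
step 6: dequeue 4; queue=[(empty)]; order=0,1,2,5,3,4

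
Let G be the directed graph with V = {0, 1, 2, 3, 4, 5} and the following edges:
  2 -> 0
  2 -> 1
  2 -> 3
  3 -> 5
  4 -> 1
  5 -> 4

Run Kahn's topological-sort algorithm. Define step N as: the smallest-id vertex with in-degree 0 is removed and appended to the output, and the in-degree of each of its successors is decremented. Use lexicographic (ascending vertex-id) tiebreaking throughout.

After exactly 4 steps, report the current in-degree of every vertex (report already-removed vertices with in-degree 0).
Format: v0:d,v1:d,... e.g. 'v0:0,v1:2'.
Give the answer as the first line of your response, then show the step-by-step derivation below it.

v0:0,v1:1,v2:0,v3:0,v4:0,v5:0

step 1: output 2; order=[2]; indeg=(0,1,0,0,1,1)
step 2: output 0; order=[2,0]; indeg=(0,1,0,0,1,1)
step 3: output 3; order=[2,0,3]; indeg=(0,1,0,0,1,0)
step 4: output 5; order=[2,0,3,5]; indeg=(0,1,0,0,0,0)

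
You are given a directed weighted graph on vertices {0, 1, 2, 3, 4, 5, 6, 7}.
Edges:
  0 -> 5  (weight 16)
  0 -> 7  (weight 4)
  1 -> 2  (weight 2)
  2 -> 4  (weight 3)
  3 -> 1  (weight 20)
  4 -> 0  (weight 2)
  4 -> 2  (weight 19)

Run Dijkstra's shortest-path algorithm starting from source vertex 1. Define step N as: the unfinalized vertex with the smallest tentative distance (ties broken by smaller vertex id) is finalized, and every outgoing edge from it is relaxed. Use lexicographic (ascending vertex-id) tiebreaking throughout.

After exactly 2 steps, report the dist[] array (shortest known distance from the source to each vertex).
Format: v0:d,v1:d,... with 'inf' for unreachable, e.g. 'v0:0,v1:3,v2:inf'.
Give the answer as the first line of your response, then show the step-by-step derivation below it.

v0:inf,v1:0,v2:2,v3:inf,v4:5,v5:inf,v6:inf,v7:inf

step 1: dist = v0:inf,v1:0,v2:2,v3:inf,v4:inf,v5:inf,v6:inf,v7:inf
step 2: dist = v0:inf,v1:0,v2:2,v3:inf,v4:5,v5:inf,v6:inf,v7:inf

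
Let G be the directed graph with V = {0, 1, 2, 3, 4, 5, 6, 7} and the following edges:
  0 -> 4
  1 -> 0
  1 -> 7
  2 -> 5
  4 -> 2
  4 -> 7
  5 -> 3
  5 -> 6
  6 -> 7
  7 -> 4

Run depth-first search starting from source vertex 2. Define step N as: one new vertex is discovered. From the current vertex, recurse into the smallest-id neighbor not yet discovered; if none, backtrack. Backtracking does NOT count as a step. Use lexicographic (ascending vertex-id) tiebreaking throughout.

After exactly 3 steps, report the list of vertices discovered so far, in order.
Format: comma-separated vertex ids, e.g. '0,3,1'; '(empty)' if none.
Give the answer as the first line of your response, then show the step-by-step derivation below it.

2,5,3

step 1: discover 2; path=2; order=2
step 2: discover 5; path=2>5; order=2,5
step 3: discover 3; path=2>5>3; order=2,5,3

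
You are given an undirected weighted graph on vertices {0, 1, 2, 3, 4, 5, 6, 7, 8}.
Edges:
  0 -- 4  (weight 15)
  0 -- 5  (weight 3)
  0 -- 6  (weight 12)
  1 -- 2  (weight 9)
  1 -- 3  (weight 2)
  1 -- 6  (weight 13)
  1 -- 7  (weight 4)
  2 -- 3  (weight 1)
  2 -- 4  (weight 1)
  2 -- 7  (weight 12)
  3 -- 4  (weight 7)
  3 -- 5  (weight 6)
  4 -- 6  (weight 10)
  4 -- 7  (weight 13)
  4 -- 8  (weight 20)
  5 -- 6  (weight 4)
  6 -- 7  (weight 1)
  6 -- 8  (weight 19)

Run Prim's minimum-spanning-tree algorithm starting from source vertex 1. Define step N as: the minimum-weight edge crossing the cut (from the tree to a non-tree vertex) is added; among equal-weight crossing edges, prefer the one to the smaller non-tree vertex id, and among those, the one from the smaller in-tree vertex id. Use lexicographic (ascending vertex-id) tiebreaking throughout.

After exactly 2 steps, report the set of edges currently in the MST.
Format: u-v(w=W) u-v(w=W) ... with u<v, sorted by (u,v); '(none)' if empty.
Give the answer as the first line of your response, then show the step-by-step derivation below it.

1-3(w=2) 2-3(w=1)

step 1: add edge 1-3 (w=2); MST = {1-3(w=2)}
step 2: add edge 2-3 (w=1); MST = {1-3(w=2) 2-3(w=1)}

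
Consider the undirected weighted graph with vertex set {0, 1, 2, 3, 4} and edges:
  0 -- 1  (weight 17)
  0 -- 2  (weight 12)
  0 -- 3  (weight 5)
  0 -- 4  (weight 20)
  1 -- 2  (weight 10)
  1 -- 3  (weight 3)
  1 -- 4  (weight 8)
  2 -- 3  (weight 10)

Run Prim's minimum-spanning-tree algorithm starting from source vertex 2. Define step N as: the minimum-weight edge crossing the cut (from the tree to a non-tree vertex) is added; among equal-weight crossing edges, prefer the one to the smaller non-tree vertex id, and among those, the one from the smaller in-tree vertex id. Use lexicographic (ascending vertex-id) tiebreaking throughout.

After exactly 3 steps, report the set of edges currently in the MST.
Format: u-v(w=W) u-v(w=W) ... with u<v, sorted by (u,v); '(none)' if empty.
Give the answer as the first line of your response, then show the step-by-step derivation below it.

0-3(w=5) 1-2(w=10) 1-3(w=3)

step 1: add edge 1-2 (w=10); MST = {1-2(w=10)}
step 2: add edge 1-3 (w=3); MST = {1-2(w=10) 1-3(w=3)}
step 3: add edge 0-3 (w=5); MST = {0-3(w=5) 1-2(w=10) 1-3(w=3)}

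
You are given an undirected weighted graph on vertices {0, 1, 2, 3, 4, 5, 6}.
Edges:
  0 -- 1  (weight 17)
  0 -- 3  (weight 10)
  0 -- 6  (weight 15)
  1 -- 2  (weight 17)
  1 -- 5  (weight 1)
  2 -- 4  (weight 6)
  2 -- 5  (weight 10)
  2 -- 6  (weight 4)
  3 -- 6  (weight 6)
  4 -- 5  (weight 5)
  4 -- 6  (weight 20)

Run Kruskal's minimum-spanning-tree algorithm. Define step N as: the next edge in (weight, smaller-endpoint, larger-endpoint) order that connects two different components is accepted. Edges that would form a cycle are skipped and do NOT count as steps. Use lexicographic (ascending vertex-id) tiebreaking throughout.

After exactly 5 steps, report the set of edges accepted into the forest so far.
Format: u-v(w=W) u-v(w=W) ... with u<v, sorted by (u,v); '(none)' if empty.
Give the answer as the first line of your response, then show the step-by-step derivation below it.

1-5(w=1) 2-4(w=6) 2-6(w=4) 3-6(w=6) 4-5(w=5)

step 1: add edge 1-5 (w=1); MST = {1-5(w=1)}
step 2: add edge 2-6 (w=4); MST = {1-5(w=1) 2-6(w=4)}
step 3: add edge 4-5 (w=5); MST = {1-5(w=1) 2-6(w=4) 4-5(w=5)}
step 4: add edge 2-4 (w=6); MST = {1-5(w=1) 2-4(w=6) 2-6(w=4) 4-5(w=5)}
step 5: add edge 3-6 (w=6); MST = {1-5(w=1) 2-4(w=6) 2-6(w=4) 3-6(w=6) 4-5(w=5)}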